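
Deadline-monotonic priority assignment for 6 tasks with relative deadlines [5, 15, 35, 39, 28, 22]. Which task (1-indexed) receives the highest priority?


Sort tasks by relative deadline (ascending):
  Task 1: deadline = 5
  Task 2: deadline = 15
  Task 6: deadline = 22
  Task 5: deadline = 28
  Task 3: deadline = 35
  Task 4: deadline = 39
Priority order (highest first): [1, 2, 6, 5, 3, 4]
Highest priority task = 1

1


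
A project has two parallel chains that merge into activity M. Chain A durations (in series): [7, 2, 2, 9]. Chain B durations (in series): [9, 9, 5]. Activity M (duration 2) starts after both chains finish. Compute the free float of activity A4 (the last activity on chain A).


ES(A4) = sum of predecessors on chain A = 11
EF(A4) = ES + duration = 11 + 9 = 20
Successor of A4 is M. ES(M) = max(sum(A), sum(B)) = max(20, 23) = 23
Free float = ES(successor) - EF(current) = 23 - 20 = 3

3


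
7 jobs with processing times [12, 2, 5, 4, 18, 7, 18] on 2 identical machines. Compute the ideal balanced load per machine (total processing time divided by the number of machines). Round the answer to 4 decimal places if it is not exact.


Total processing time = 12 + 2 + 5 + 4 + 18 + 7 + 18 = 66
Number of machines = 2
Ideal balanced load = 66 / 2 = 33.0

33.0


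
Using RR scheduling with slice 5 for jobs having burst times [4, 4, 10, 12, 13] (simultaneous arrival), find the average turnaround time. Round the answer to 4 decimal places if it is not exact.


Time quantum = 5
Execution trace:
  J1 runs 4 units, time = 4
  J2 runs 4 units, time = 8
  J3 runs 5 units, time = 13
  J4 runs 5 units, time = 18
  J5 runs 5 units, time = 23
  J3 runs 5 units, time = 28
  J4 runs 5 units, time = 33
  J5 runs 5 units, time = 38
  J4 runs 2 units, time = 40
  J5 runs 3 units, time = 43
Finish times: [4, 8, 28, 40, 43]
Average turnaround = 123/5 = 24.6

24.6


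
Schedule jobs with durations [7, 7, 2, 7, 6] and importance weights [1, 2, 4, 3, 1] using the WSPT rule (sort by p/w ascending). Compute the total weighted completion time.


Compute p/w ratios and sort ascending (WSPT): [(2, 4), (7, 3), (7, 2), (6, 1), (7, 1)]
Compute weighted completion times:
  Job (p=2,w=4): C=2, w*C=4*2=8
  Job (p=7,w=3): C=9, w*C=3*9=27
  Job (p=7,w=2): C=16, w*C=2*16=32
  Job (p=6,w=1): C=22, w*C=1*22=22
  Job (p=7,w=1): C=29, w*C=1*29=29
Total weighted completion time = 118

118


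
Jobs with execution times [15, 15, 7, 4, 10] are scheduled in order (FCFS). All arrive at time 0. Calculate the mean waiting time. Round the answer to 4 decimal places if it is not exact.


FCFS order (as given): [15, 15, 7, 4, 10]
Waiting times:
  Job 1: wait = 0
  Job 2: wait = 15
  Job 3: wait = 30
  Job 4: wait = 37
  Job 5: wait = 41
Sum of waiting times = 123
Average waiting time = 123/5 = 24.6

24.6


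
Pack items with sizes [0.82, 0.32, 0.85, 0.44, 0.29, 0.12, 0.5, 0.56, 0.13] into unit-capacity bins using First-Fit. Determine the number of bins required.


Place items sequentially using First-Fit:
  Item 0.82 -> new Bin 1
  Item 0.32 -> new Bin 2
  Item 0.85 -> new Bin 3
  Item 0.44 -> Bin 2 (now 0.76)
  Item 0.29 -> new Bin 4
  Item 0.12 -> Bin 1 (now 0.94)
  Item 0.5 -> Bin 4 (now 0.79)
  Item 0.56 -> new Bin 5
  Item 0.13 -> Bin 2 (now 0.89)
Total bins used = 5

5


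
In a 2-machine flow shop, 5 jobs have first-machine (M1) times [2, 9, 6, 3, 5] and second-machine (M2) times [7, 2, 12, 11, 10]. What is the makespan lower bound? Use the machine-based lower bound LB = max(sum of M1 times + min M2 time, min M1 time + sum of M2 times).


LB1 = sum(M1 times) + min(M2 times) = 25 + 2 = 27
LB2 = min(M1 times) + sum(M2 times) = 2 + 42 = 44
Lower bound = max(LB1, LB2) = max(27, 44) = 44

44


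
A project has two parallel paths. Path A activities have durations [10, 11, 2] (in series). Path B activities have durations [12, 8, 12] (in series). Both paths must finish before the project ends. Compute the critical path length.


Path A total = 10 + 11 + 2 = 23
Path B total = 12 + 8 + 12 = 32
Critical path = longest path = max(23, 32) = 32

32


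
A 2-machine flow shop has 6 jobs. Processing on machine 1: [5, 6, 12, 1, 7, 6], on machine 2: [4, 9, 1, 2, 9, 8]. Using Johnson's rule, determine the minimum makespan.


Apply Johnson's rule:
  Group 1 (a <= b): [(4, 1, 2), (2, 6, 9), (6, 6, 8), (5, 7, 9)]
  Group 2 (a > b): [(1, 5, 4), (3, 12, 1)]
Optimal job order: [4, 2, 6, 5, 1, 3]
Schedule:
  Job 4: M1 done at 1, M2 done at 3
  Job 2: M1 done at 7, M2 done at 16
  Job 6: M1 done at 13, M2 done at 24
  Job 5: M1 done at 20, M2 done at 33
  Job 1: M1 done at 25, M2 done at 37
  Job 3: M1 done at 37, M2 done at 38
Makespan = 38

38


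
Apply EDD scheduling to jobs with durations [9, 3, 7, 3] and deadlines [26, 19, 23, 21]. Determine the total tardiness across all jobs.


Sort by due date (EDD order): [(3, 19), (3, 21), (7, 23), (9, 26)]
Compute completion times and tardiness:
  Job 1: p=3, d=19, C=3, tardiness=max(0,3-19)=0
  Job 2: p=3, d=21, C=6, tardiness=max(0,6-21)=0
  Job 3: p=7, d=23, C=13, tardiness=max(0,13-23)=0
  Job 4: p=9, d=26, C=22, tardiness=max(0,22-26)=0
Total tardiness = 0

0


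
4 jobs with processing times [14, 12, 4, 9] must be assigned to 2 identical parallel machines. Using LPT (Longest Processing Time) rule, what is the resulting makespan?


Sort jobs in decreasing order (LPT): [14, 12, 9, 4]
Assign each job to the least loaded machine:
  Machine 1: jobs [14, 4], load = 18
  Machine 2: jobs [12, 9], load = 21
Makespan = max load = 21

21


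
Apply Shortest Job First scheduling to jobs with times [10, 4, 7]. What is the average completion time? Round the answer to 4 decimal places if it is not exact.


SJF order (ascending): [4, 7, 10]
Completion times:
  Job 1: burst=4, C=4
  Job 2: burst=7, C=11
  Job 3: burst=10, C=21
Average completion = 36/3 = 12.0

12.0


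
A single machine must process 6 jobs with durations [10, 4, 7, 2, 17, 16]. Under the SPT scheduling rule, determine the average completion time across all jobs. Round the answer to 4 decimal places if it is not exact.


Sort jobs by processing time (SPT order): [2, 4, 7, 10, 16, 17]
Compute completion times sequentially:
  Job 1: processing = 2, completes at 2
  Job 2: processing = 4, completes at 6
  Job 3: processing = 7, completes at 13
  Job 4: processing = 10, completes at 23
  Job 5: processing = 16, completes at 39
  Job 6: processing = 17, completes at 56
Sum of completion times = 139
Average completion time = 139/6 = 23.1667

23.1667


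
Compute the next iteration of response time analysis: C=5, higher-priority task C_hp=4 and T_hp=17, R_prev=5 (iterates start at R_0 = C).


R_next = C + ceil(R_prev / T_hp) * C_hp
ceil(5 / 17) = ceil(0.2941) = 1
Interference = 1 * 4 = 4
R_next = 5 + 4 = 9

9


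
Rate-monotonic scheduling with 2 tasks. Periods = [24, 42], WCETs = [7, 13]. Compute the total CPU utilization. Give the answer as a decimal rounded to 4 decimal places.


Compute individual utilizations (exact fractions):
  Task 1: C/T = 7/24 (approx. 0.2917)
  Task 2: C/T = 13/42 (approx. 0.3095)
Total utilization U = 7/24 + 13/42 = 101/168
Rounded to 4 decimal places: U = 0.6012
RM (Liu & Layland) bound for 2 tasks = 0.828427; compare with U = 101/168 (approx. 0.601190)
U <= bound, so schedulable by RM sufficient condition.

0.6012


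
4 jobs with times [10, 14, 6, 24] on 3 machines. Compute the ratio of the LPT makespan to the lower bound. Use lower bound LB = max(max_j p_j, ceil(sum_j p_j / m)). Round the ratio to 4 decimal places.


LPT order: [24, 14, 10, 6]
Machine loads after assignment: [24, 14, 16]
LPT makespan = 24
Lower bound = max(max_job, ceil(total/3)) = max(24, 18) = 24
Ratio = 24 / 24 = 1.0

1.0


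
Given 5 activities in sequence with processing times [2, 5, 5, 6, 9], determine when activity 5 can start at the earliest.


Activity 5 starts after activities 1 through 4 complete.
Predecessor durations: [2, 5, 5, 6]
ES = 2 + 5 + 5 + 6 = 18

18


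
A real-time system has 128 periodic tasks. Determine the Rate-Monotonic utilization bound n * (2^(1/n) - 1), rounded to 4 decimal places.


Compute 2^(1/128) = 1.0054299011
Subtract 1: 1.0054299011 - 1 = 0.0054299011
Multiply by n: 128 * 0.0054299011 = 0.6950273408
Round to 4 dp: 0.6950

0.6950


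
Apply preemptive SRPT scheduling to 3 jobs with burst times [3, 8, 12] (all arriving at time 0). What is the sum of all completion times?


Since all jobs arrive at t=0, SRPT equals SPT ordering.
SPT order: [3, 8, 12]
Completion times:
  Job 1: p=3, C=3
  Job 2: p=8, C=11
  Job 3: p=12, C=23
Total completion time = 3 + 11 + 23 = 37

37


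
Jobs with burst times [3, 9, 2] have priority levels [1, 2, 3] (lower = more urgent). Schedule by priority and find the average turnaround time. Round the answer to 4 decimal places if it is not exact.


Sort by priority (ascending = highest first):
Order: [(1, 3), (2, 9), (3, 2)]
Completion times:
  Priority 1, burst=3, C=3
  Priority 2, burst=9, C=12
  Priority 3, burst=2, C=14
Average turnaround = 29/3 = 9.6667

9.6667


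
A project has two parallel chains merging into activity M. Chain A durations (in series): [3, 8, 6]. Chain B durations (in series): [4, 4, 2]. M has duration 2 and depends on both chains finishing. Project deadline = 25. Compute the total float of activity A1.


Forward pass: ES(A1) = sum of predecessors on chain A = 0
EF = ES + duration = 0 + 3 = 3
Backward pass: LF(M) = deadline = 25; LS(M) = 25 - 2 = 23
LF(A1) = LS(M) - sum(successors on chain A) = 23 - 14 = 9
LS = LF - duration = 9 - 3 = 6
Total float = LS - ES = 6 - 0 = 6

6


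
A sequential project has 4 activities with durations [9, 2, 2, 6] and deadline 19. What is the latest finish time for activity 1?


LF(activity 1) = deadline - sum of successor durations
Successors: activities 2 through 4 with durations [2, 2, 6]
Sum of successor durations = 10
LF = 19 - 10 = 9

9


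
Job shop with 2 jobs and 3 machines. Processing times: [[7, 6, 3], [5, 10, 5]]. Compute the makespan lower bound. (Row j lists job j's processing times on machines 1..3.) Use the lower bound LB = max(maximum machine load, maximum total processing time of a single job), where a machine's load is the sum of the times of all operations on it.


Machine loads:
  Machine 1: 7 + 5 = 12
  Machine 2: 6 + 10 = 16
  Machine 3: 3 + 5 = 8
Max machine load = 16
Job totals:
  Job 1: 16
  Job 2: 20
Max job total = 20
Lower bound = max(16, 20) = 20

20


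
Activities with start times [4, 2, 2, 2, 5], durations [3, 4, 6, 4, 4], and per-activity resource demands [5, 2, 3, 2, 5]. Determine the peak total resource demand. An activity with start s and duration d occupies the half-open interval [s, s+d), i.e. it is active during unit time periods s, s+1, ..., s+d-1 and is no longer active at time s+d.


Each activity i is active on [start_i, start_i + duration_i).
Compute total resource usage per time slot:
  t=0: active resources = [], total = 0
  t=1: active resources = [], total = 0
  t=2: active resources = [2, 3, 2], total = 7
  t=3: active resources = [2, 3, 2], total = 7
  t=4: active resources = [5, 2, 3, 2], total = 12
  t=5: active resources = [5, 2, 3, 2, 5], total = 17
  t=6: active resources = [5, 3, 5], total = 13
  t=7: active resources = [3, 5], total = 8
  t=8: active resources = [5], total = 5
Peak resource demand = 17

17


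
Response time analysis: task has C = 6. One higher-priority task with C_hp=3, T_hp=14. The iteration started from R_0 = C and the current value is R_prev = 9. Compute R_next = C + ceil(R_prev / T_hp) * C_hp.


R_next = C + ceil(R_prev / T_hp) * C_hp
ceil(9 / 14) = ceil(0.6429) = 1
Interference = 1 * 3 = 3
R_next = 6 + 3 = 9
R_next = R_prev, so the iteration has converged (response time = 9).

9


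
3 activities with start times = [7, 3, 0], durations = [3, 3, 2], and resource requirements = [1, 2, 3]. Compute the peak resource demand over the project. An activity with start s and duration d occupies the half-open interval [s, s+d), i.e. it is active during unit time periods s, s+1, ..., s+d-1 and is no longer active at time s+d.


Each activity i is active on [start_i, start_i + duration_i).
Compute total resource usage per time slot:
  t=0: active resources = [3], total = 3
  t=1: active resources = [3], total = 3
  t=2: active resources = [], total = 0
  t=3: active resources = [2], total = 2
  t=4: active resources = [2], total = 2
  t=5: active resources = [2], total = 2
  t=6: active resources = [], total = 0
  t=7: active resources = [1], total = 1
  t=8: active resources = [1], total = 1
  t=9: active resources = [1], total = 1
Peak resource demand = 3

3


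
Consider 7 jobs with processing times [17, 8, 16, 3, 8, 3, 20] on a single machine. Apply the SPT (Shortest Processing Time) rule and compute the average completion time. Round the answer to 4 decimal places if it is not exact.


Sort jobs by processing time (SPT order): [3, 3, 8, 8, 16, 17, 20]
Compute completion times sequentially:
  Job 1: processing = 3, completes at 3
  Job 2: processing = 3, completes at 6
  Job 3: processing = 8, completes at 14
  Job 4: processing = 8, completes at 22
  Job 5: processing = 16, completes at 38
  Job 6: processing = 17, completes at 55
  Job 7: processing = 20, completes at 75
Sum of completion times = 213
Average completion time = 213/7 = 30.4286

30.4286


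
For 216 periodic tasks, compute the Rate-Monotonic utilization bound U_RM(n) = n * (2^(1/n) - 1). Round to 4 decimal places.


Compute 2^(1/216) = 1.0032141691
Subtract 1: 1.0032141691 - 1 = 0.0032141691
Multiply by n: 216 * 0.0032141691 = 0.6942605256
Round to 4 dp: 0.6943

0.6943


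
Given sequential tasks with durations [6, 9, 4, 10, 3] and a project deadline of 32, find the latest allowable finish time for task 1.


LF(activity 1) = deadline - sum of successor durations
Successors: activities 2 through 5 with durations [9, 4, 10, 3]
Sum of successor durations = 26
LF = 32 - 26 = 6

6


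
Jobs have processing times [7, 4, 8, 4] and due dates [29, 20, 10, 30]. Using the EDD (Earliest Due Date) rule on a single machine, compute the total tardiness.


Sort by due date (EDD order): [(8, 10), (4, 20), (7, 29), (4, 30)]
Compute completion times and tardiness:
  Job 1: p=8, d=10, C=8, tardiness=max(0,8-10)=0
  Job 2: p=4, d=20, C=12, tardiness=max(0,12-20)=0
  Job 3: p=7, d=29, C=19, tardiness=max(0,19-29)=0
  Job 4: p=4, d=30, C=23, tardiness=max(0,23-30)=0
Total tardiness = 0

0


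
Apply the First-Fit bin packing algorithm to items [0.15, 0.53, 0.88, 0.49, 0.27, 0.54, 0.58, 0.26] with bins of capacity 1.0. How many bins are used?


Place items sequentially using First-Fit:
  Item 0.15 -> new Bin 1
  Item 0.53 -> Bin 1 (now 0.68)
  Item 0.88 -> new Bin 2
  Item 0.49 -> new Bin 3
  Item 0.27 -> Bin 1 (now 0.95)
  Item 0.54 -> new Bin 4
  Item 0.58 -> new Bin 5
  Item 0.26 -> Bin 3 (now 0.75)
Total bins used = 5

5


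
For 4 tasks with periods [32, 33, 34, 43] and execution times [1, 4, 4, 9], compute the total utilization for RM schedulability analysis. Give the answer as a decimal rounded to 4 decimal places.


Compute individual utilizations (exact fractions):
  Task 1: C/T = 1/32 (approx. 0.0313)
  Task 2: C/T = 4/33 (approx. 0.1212)
  Task 3: C/T = 4/34 = 2/17 (approx. 0.1176)
  Task 4: C/T = 9/43 (approx. 0.2093)
Total utilization U = 1/32 + 4/33 + 2/17 + 9/43 = 370075/771936
Rounded to 4 decimal places: U = 0.4794
RM (Liu & Layland) bound for 4 tasks = 0.756828; compare with U = 370075/771936 (approx. 0.479412)
U <= bound, so schedulable by RM sufficient condition.

0.4794


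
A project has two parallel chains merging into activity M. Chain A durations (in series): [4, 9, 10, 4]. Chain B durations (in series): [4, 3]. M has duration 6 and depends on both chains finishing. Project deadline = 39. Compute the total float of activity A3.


Forward pass: ES(A3) = sum of predecessors on chain A = 13
EF = ES + duration = 13 + 10 = 23
Backward pass: LF(M) = deadline = 39; LS(M) = 39 - 6 = 33
LF(A3) = LS(M) - sum(successors on chain A) = 33 - 4 = 29
LS = LF - duration = 29 - 10 = 19
Total float = LS - ES = 19 - 13 = 6

6


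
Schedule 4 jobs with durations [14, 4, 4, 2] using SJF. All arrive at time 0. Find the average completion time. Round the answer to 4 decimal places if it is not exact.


SJF order (ascending): [2, 4, 4, 14]
Completion times:
  Job 1: burst=2, C=2
  Job 2: burst=4, C=6
  Job 3: burst=4, C=10
  Job 4: burst=14, C=24
Average completion = 42/4 = 10.5

10.5


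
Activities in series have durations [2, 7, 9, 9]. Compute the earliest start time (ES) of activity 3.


Activity 3 starts after activities 1 through 2 complete.
Predecessor durations: [2, 7]
ES = 2 + 7 = 9

9


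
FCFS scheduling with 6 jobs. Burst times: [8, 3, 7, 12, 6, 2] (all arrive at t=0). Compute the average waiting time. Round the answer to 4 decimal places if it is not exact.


FCFS order (as given): [8, 3, 7, 12, 6, 2]
Waiting times:
  Job 1: wait = 0
  Job 2: wait = 8
  Job 3: wait = 11
  Job 4: wait = 18
  Job 5: wait = 30
  Job 6: wait = 36
Sum of waiting times = 103
Average waiting time = 103/6 = 17.1667

17.1667


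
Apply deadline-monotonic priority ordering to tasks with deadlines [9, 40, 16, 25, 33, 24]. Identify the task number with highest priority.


Sort tasks by relative deadline (ascending):
  Task 1: deadline = 9
  Task 3: deadline = 16
  Task 6: deadline = 24
  Task 4: deadline = 25
  Task 5: deadline = 33
  Task 2: deadline = 40
Priority order (highest first): [1, 3, 6, 4, 5, 2]
Highest priority task = 1

1


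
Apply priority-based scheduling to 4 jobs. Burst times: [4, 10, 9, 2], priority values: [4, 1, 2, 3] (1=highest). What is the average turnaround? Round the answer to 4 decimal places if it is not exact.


Sort by priority (ascending = highest first):
Order: [(1, 10), (2, 9), (3, 2), (4, 4)]
Completion times:
  Priority 1, burst=10, C=10
  Priority 2, burst=9, C=19
  Priority 3, burst=2, C=21
  Priority 4, burst=4, C=25
Average turnaround = 75/4 = 18.75

18.75


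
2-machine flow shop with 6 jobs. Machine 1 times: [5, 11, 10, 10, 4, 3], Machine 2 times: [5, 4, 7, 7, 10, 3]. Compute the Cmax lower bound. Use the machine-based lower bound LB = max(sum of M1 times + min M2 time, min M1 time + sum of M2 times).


LB1 = sum(M1 times) + min(M2 times) = 43 + 3 = 46
LB2 = min(M1 times) + sum(M2 times) = 3 + 36 = 39
Lower bound = max(LB1, LB2) = max(46, 39) = 46

46


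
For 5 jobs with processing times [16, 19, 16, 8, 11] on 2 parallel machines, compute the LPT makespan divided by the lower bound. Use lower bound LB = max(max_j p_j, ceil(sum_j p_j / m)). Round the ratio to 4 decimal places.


LPT order: [19, 16, 16, 11, 8]
Machine loads after assignment: [38, 32]
LPT makespan = 38
Lower bound = max(max_job, ceil(total/2)) = max(19, 35) = 35
Ratio = 38 / 35 = 1.0857

1.0857


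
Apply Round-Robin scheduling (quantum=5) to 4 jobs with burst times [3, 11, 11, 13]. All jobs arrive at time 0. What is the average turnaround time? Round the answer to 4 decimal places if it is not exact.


Time quantum = 5
Execution trace:
  J1 runs 3 units, time = 3
  J2 runs 5 units, time = 8
  J3 runs 5 units, time = 13
  J4 runs 5 units, time = 18
  J2 runs 5 units, time = 23
  J3 runs 5 units, time = 28
  J4 runs 5 units, time = 33
  J2 runs 1 units, time = 34
  J3 runs 1 units, time = 35
  J4 runs 3 units, time = 38
Finish times: [3, 34, 35, 38]
Average turnaround = 110/4 = 27.5

27.5


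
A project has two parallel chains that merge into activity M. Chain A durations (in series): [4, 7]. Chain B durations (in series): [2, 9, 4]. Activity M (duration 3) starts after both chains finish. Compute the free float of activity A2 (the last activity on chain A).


ES(A2) = sum of predecessors on chain A = 4
EF(A2) = ES + duration = 4 + 7 = 11
Successor of A2 is M. ES(M) = max(sum(A), sum(B)) = max(11, 15) = 15
Free float = ES(successor) - EF(current) = 15 - 11 = 4

4


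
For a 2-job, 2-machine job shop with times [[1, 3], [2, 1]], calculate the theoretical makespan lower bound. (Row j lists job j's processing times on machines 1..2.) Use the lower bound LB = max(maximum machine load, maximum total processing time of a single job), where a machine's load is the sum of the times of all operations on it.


Machine loads:
  Machine 1: 1 + 2 = 3
  Machine 2: 3 + 1 = 4
Max machine load = 4
Job totals:
  Job 1: 4
  Job 2: 3
Max job total = 4
Lower bound = max(4, 4) = 4

4


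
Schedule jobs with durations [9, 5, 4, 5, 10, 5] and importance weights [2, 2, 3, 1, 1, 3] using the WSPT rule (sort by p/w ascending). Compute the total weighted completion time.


Compute p/w ratios and sort ascending (WSPT): [(4, 3), (5, 3), (5, 2), (9, 2), (5, 1), (10, 1)]
Compute weighted completion times:
  Job (p=4,w=3): C=4, w*C=3*4=12
  Job (p=5,w=3): C=9, w*C=3*9=27
  Job (p=5,w=2): C=14, w*C=2*14=28
  Job (p=9,w=2): C=23, w*C=2*23=46
  Job (p=5,w=1): C=28, w*C=1*28=28
  Job (p=10,w=1): C=38, w*C=1*38=38
Total weighted completion time = 179

179


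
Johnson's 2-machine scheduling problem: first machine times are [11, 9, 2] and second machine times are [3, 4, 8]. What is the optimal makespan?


Apply Johnson's rule:
  Group 1 (a <= b): [(3, 2, 8)]
  Group 2 (a > b): [(2, 9, 4), (1, 11, 3)]
Optimal job order: [3, 2, 1]
Schedule:
  Job 3: M1 done at 2, M2 done at 10
  Job 2: M1 done at 11, M2 done at 15
  Job 1: M1 done at 22, M2 done at 25
Makespan = 25

25


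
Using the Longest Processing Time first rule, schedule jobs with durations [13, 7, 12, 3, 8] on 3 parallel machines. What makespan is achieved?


Sort jobs in decreasing order (LPT): [13, 12, 8, 7, 3]
Assign each job to the least loaded machine:
  Machine 1: jobs [13], load = 13
  Machine 2: jobs [12, 3], load = 15
  Machine 3: jobs [8, 7], load = 15
Makespan = max load = 15

15


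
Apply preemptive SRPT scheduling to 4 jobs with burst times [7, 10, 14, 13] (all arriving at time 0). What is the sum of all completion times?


Since all jobs arrive at t=0, SRPT equals SPT ordering.
SPT order: [7, 10, 13, 14]
Completion times:
  Job 1: p=7, C=7
  Job 2: p=10, C=17
  Job 3: p=13, C=30
  Job 4: p=14, C=44
Total completion time = 7 + 17 + 30 + 44 = 98

98


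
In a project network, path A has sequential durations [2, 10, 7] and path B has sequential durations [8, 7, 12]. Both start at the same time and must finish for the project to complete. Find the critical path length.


Path A total = 2 + 10 + 7 = 19
Path B total = 8 + 7 + 12 = 27
Critical path = longest path = max(19, 27) = 27

27


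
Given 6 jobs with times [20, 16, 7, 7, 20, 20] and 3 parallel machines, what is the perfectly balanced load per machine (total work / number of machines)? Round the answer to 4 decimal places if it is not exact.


Total processing time = 20 + 16 + 7 + 7 + 20 + 20 = 90
Number of machines = 3
Ideal balanced load = 90 / 3 = 30.0

30.0


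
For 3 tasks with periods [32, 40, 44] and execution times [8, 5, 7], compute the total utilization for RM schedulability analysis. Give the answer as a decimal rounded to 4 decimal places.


Compute individual utilizations (exact fractions):
  Task 1: C/T = 8/32 = 1/4 (approx. 0.25)
  Task 2: C/T = 5/40 = 1/8 (approx. 0.125)
  Task 3: C/T = 7/44 (approx. 0.1591)
Total utilization U = 1/4 + 1/8 + 7/44 = 47/88
Rounded to 4 decimal places: U = 0.5341
RM (Liu & Layland) bound for 3 tasks = 0.779763; compare with U = 47/88 (approx. 0.534091)
U <= bound, so schedulable by RM sufficient condition.

0.5341


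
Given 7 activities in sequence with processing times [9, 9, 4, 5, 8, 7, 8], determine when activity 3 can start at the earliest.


Activity 3 starts after activities 1 through 2 complete.
Predecessor durations: [9, 9]
ES = 9 + 9 = 18

18


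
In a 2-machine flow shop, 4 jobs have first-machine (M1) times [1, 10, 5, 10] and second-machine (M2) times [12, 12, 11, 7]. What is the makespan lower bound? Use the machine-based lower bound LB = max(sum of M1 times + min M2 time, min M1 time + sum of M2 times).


LB1 = sum(M1 times) + min(M2 times) = 26 + 7 = 33
LB2 = min(M1 times) + sum(M2 times) = 1 + 42 = 43
Lower bound = max(LB1, LB2) = max(33, 43) = 43

43


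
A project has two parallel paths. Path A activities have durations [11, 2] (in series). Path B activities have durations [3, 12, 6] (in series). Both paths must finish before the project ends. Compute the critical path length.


Path A total = 11 + 2 = 13
Path B total = 3 + 12 + 6 = 21
Critical path = longest path = max(13, 21) = 21

21


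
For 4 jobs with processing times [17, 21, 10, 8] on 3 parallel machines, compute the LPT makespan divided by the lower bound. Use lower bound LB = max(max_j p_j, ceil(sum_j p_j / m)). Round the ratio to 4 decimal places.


LPT order: [21, 17, 10, 8]
Machine loads after assignment: [21, 17, 18]
LPT makespan = 21
Lower bound = max(max_job, ceil(total/3)) = max(21, 19) = 21
Ratio = 21 / 21 = 1.0

1.0


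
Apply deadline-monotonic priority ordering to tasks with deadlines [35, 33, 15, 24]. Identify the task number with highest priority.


Sort tasks by relative deadline (ascending):
  Task 3: deadline = 15
  Task 4: deadline = 24
  Task 2: deadline = 33
  Task 1: deadline = 35
Priority order (highest first): [3, 4, 2, 1]
Highest priority task = 3

3


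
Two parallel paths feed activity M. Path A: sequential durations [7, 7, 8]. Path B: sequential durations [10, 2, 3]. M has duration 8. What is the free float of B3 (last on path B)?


ES(B3) = sum of predecessors on chain B = 12
EF(B3) = ES + duration = 12 + 3 = 15
Successor of B3 is M. ES(M) = max(sum(A), sum(B)) = max(22, 15) = 22
Free float = ES(successor) - EF(current) = 22 - 15 = 7

7


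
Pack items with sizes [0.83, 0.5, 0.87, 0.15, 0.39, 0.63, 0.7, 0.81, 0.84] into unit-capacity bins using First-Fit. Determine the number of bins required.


Place items sequentially using First-Fit:
  Item 0.83 -> new Bin 1
  Item 0.5 -> new Bin 2
  Item 0.87 -> new Bin 3
  Item 0.15 -> Bin 1 (now 0.98)
  Item 0.39 -> Bin 2 (now 0.89)
  Item 0.63 -> new Bin 4
  Item 0.7 -> new Bin 5
  Item 0.81 -> new Bin 6
  Item 0.84 -> new Bin 7
Total bins used = 7

7


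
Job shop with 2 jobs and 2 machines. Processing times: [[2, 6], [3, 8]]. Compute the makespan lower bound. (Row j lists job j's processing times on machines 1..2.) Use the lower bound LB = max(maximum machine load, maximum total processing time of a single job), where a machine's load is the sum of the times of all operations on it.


Machine loads:
  Machine 1: 2 + 3 = 5
  Machine 2: 6 + 8 = 14
Max machine load = 14
Job totals:
  Job 1: 8
  Job 2: 11
Max job total = 11
Lower bound = max(14, 11) = 14

14


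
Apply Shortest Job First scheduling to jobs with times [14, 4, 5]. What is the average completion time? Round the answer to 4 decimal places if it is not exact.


SJF order (ascending): [4, 5, 14]
Completion times:
  Job 1: burst=4, C=4
  Job 2: burst=5, C=9
  Job 3: burst=14, C=23
Average completion = 36/3 = 12.0

12.0


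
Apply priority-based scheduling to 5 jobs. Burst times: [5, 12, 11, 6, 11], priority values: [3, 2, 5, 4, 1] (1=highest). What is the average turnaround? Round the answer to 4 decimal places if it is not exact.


Sort by priority (ascending = highest first):
Order: [(1, 11), (2, 12), (3, 5), (4, 6), (5, 11)]
Completion times:
  Priority 1, burst=11, C=11
  Priority 2, burst=12, C=23
  Priority 3, burst=5, C=28
  Priority 4, burst=6, C=34
  Priority 5, burst=11, C=45
Average turnaround = 141/5 = 28.2

28.2


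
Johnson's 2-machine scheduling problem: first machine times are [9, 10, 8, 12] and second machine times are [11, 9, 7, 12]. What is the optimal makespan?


Apply Johnson's rule:
  Group 1 (a <= b): [(1, 9, 11), (4, 12, 12)]
  Group 2 (a > b): [(2, 10, 9), (3, 8, 7)]
Optimal job order: [1, 4, 2, 3]
Schedule:
  Job 1: M1 done at 9, M2 done at 20
  Job 4: M1 done at 21, M2 done at 33
  Job 2: M1 done at 31, M2 done at 42
  Job 3: M1 done at 39, M2 done at 49
Makespan = 49

49


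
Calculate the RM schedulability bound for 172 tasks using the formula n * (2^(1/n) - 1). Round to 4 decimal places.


Compute 2^(1/172) = 1.0040380565
Subtract 1: 1.0040380565 - 1 = 0.0040380565
Multiply by n: 172 * 0.0040380565 = 0.6945457180
Round to 4 dp: 0.6945

0.6945


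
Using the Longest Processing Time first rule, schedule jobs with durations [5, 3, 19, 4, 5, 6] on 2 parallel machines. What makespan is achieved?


Sort jobs in decreasing order (LPT): [19, 6, 5, 5, 4, 3]
Assign each job to the least loaded machine:
  Machine 1: jobs [19, 3], load = 22
  Machine 2: jobs [6, 5, 5, 4], load = 20
Makespan = max load = 22

22


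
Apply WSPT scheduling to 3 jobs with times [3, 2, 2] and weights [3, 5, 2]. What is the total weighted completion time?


Compute p/w ratios and sort ascending (WSPT): [(2, 5), (3, 3), (2, 2)]
Compute weighted completion times:
  Job (p=2,w=5): C=2, w*C=5*2=10
  Job (p=3,w=3): C=5, w*C=3*5=15
  Job (p=2,w=2): C=7, w*C=2*7=14
Total weighted completion time = 39

39


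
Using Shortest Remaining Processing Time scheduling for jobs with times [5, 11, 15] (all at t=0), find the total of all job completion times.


Since all jobs arrive at t=0, SRPT equals SPT ordering.
SPT order: [5, 11, 15]
Completion times:
  Job 1: p=5, C=5
  Job 2: p=11, C=16
  Job 3: p=15, C=31
Total completion time = 5 + 16 + 31 = 52

52


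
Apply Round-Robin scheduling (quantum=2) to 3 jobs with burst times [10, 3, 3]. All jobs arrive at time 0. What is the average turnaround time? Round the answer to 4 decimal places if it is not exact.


Time quantum = 2
Execution trace:
  J1 runs 2 units, time = 2
  J2 runs 2 units, time = 4
  J3 runs 2 units, time = 6
  J1 runs 2 units, time = 8
  J2 runs 1 units, time = 9
  J3 runs 1 units, time = 10
  J1 runs 2 units, time = 12
  J1 runs 2 units, time = 14
  J1 runs 2 units, time = 16
Finish times: [16, 9, 10]
Average turnaround = 35/3 = 11.6667

11.6667


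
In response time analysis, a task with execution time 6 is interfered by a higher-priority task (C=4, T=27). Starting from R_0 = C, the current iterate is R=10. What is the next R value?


R_next = C + ceil(R_prev / T_hp) * C_hp
ceil(10 / 27) = ceil(0.3704) = 1
Interference = 1 * 4 = 4
R_next = 6 + 4 = 10
R_next = R_prev, so the iteration has converged (response time = 10).

10


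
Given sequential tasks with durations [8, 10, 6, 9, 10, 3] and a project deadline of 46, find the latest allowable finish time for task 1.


LF(activity 1) = deadline - sum of successor durations
Successors: activities 2 through 6 with durations [10, 6, 9, 10, 3]
Sum of successor durations = 38
LF = 46 - 38 = 8

8


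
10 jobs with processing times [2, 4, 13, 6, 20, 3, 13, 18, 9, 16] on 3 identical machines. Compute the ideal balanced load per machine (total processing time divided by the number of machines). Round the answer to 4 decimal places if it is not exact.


Total processing time = 2 + 4 + 13 + 6 + 20 + 3 + 13 + 18 + 9 + 16 = 104
Number of machines = 3
Ideal balanced load = 104 / 3 = 34.6667

34.6667


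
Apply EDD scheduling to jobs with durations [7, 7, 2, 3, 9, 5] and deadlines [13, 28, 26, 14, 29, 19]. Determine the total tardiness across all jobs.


Sort by due date (EDD order): [(7, 13), (3, 14), (5, 19), (2, 26), (7, 28), (9, 29)]
Compute completion times and tardiness:
  Job 1: p=7, d=13, C=7, tardiness=max(0,7-13)=0
  Job 2: p=3, d=14, C=10, tardiness=max(0,10-14)=0
  Job 3: p=5, d=19, C=15, tardiness=max(0,15-19)=0
  Job 4: p=2, d=26, C=17, tardiness=max(0,17-26)=0
  Job 5: p=7, d=28, C=24, tardiness=max(0,24-28)=0
  Job 6: p=9, d=29, C=33, tardiness=max(0,33-29)=4
Total tardiness = 4

4


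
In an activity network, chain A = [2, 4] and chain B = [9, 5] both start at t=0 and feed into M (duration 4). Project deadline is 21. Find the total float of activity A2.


Forward pass: ES(A2) = sum of predecessors on chain A = 2
EF = ES + duration = 2 + 4 = 6
Backward pass: LF(M) = deadline = 21; LS(M) = 21 - 4 = 17
LF(A2) = LS(M) - sum(successors on chain A) = 17 - 0 = 17
LS = LF - duration = 17 - 4 = 13
Total float = LS - ES = 13 - 2 = 11

11


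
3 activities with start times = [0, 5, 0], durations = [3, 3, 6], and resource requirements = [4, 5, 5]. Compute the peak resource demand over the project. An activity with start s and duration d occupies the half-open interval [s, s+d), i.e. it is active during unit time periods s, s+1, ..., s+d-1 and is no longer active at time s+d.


Each activity i is active on [start_i, start_i + duration_i).
Compute total resource usage per time slot:
  t=0: active resources = [4, 5], total = 9
  t=1: active resources = [4, 5], total = 9
  t=2: active resources = [4, 5], total = 9
  t=3: active resources = [5], total = 5
  t=4: active resources = [5], total = 5
  t=5: active resources = [5, 5], total = 10
  t=6: active resources = [5], total = 5
  t=7: active resources = [5], total = 5
Peak resource demand = 10

10


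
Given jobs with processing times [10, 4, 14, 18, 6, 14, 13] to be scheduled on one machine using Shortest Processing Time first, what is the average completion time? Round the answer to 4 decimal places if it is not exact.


Sort jobs by processing time (SPT order): [4, 6, 10, 13, 14, 14, 18]
Compute completion times sequentially:
  Job 1: processing = 4, completes at 4
  Job 2: processing = 6, completes at 10
  Job 3: processing = 10, completes at 20
  Job 4: processing = 13, completes at 33
  Job 5: processing = 14, completes at 47
  Job 6: processing = 14, completes at 61
  Job 7: processing = 18, completes at 79
Sum of completion times = 254
Average completion time = 254/7 = 36.2857

36.2857


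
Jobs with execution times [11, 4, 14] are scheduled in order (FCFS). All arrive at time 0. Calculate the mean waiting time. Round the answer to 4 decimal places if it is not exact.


FCFS order (as given): [11, 4, 14]
Waiting times:
  Job 1: wait = 0
  Job 2: wait = 11
  Job 3: wait = 15
Sum of waiting times = 26
Average waiting time = 26/3 = 8.6667

8.6667


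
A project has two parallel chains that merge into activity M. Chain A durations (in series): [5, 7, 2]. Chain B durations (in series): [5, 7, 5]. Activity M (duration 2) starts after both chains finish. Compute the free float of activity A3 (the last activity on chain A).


ES(A3) = sum of predecessors on chain A = 12
EF(A3) = ES + duration = 12 + 2 = 14
Successor of A3 is M. ES(M) = max(sum(A), sum(B)) = max(14, 17) = 17
Free float = ES(successor) - EF(current) = 17 - 14 = 3

3


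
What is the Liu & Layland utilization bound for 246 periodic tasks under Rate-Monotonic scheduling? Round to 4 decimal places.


Compute 2^(1/246) = 1.0028216448
Subtract 1: 1.0028216448 - 1 = 0.0028216448
Multiply by n: 246 * 0.0028216448 = 0.6941246208
Round to 4 dp: 0.6941

0.6941


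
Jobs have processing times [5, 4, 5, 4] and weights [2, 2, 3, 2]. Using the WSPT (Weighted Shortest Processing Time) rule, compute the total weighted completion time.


Compute p/w ratios and sort ascending (WSPT): [(5, 3), (4, 2), (4, 2), (5, 2)]
Compute weighted completion times:
  Job (p=5,w=3): C=5, w*C=3*5=15
  Job (p=4,w=2): C=9, w*C=2*9=18
  Job (p=4,w=2): C=13, w*C=2*13=26
  Job (p=5,w=2): C=18, w*C=2*18=36
Total weighted completion time = 95

95


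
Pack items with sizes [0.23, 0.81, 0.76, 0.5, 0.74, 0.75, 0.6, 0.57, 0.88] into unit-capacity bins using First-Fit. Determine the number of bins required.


Place items sequentially using First-Fit:
  Item 0.23 -> new Bin 1
  Item 0.81 -> new Bin 2
  Item 0.76 -> Bin 1 (now 0.99)
  Item 0.5 -> new Bin 3
  Item 0.74 -> new Bin 4
  Item 0.75 -> new Bin 5
  Item 0.6 -> new Bin 6
  Item 0.57 -> new Bin 7
  Item 0.88 -> new Bin 8
Total bins used = 8

8


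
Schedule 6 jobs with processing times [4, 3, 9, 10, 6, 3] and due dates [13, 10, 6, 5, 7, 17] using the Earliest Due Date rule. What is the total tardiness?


Sort by due date (EDD order): [(10, 5), (9, 6), (6, 7), (3, 10), (4, 13), (3, 17)]
Compute completion times and tardiness:
  Job 1: p=10, d=5, C=10, tardiness=max(0,10-5)=5
  Job 2: p=9, d=6, C=19, tardiness=max(0,19-6)=13
  Job 3: p=6, d=7, C=25, tardiness=max(0,25-7)=18
  Job 4: p=3, d=10, C=28, tardiness=max(0,28-10)=18
  Job 5: p=4, d=13, C=32, tardiness=max(0,32-13)=19
  Job 6: p=3, d=17, C=35, tardiness=max(0,35-17)=18
Total tardiness = 91

91


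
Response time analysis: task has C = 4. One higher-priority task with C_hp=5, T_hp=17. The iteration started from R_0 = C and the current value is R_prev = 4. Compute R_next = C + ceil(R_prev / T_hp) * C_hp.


R_next = C + ceil(R_prev / T_hp) * C_hp
ceil(4 / 17) = ceil(0.2353) = 1
Interference = 1 * 5 = 5
R_next = 4 + 5 = 9

9


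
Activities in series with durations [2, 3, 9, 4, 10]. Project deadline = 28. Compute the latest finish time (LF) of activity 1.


LF(activity 1) = deadline - sum of successor durations
Successors: activities 2 through 5 with durations [3, 9, 4, 10]
Sum of successor durations = 26
LF = 28 - 26 = 2

2


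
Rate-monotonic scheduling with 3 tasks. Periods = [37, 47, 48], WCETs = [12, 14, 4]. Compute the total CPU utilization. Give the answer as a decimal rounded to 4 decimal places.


Compute individual utilizations (exact fractions):
  Task 1: C/T = 12/37 (approx. 0.3243)
  Task 2: C/T = 14/47 (approx. 0.2979)
  Task 3: C/T = 4/48 = 1/12 (approx. 0.0833)
Total utilization U = 12/37 + 14/47 + 1/12 = 14723/20868
Rounded to 4 decimal places: U = 0.7055
RM (Liu & Layland) bound for 3 tasks = 0.779763; compare with U = 14723/20868 (approx. 0.705530)
U <= bound, so schedulable by RM sufficient condition.

0.7055


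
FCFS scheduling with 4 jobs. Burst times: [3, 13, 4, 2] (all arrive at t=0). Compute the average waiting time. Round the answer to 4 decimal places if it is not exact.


FCFS order (as given): [3, 13, 4, 2]
Waiting times:
  Job 1: wait = 0
  Job 2: wait = 3
  Job 3: wait = 16
  Job 4: wait = 20
Sum of waiting times = 39
Average waiting time = 39/4 = 9.75

9.75


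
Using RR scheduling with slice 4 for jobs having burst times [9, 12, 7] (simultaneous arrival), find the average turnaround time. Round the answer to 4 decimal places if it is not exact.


Time quantum = 4
Execution trace:
  J1 runs 4 units, time = 4
  J2 runs 4 units, time = 8
  J3 runs 4 units, time = 12
  J1 runs 4 units, time = 16
  J2 runs 4 units, time = 20
  J3 runs 3 units, time = 23
  J1 runs 1 units, time = 24
  J2 runs 4 units, time = 28
Finish times: [24, 28, 23]
Average turnaround = 75/3 = 25.0

25.0


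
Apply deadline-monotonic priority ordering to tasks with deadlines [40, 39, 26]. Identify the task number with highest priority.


Sort tasks by relative deadline (ascending):
  Task 3: deadline = 26
  Task 2: deadline = 39
  Task 1: deadline = 40
Priority order (highest first): [3, 2, 1]
Highest priority task = 3

3


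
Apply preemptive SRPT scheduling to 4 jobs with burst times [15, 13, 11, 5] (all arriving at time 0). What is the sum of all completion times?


Since all jobs arrive at t=0, SRPT equals SPT ordering.
SPT order: [5, 11, 13, 15]
Completion times:
  Job 1: p=5, C=5
  Job 2: p=11, C=16
  Job 3: p=13, C=29
  Job 4: p=15, C=44
Total completion time = 5 + 16 + 29 + 44 = 94

94


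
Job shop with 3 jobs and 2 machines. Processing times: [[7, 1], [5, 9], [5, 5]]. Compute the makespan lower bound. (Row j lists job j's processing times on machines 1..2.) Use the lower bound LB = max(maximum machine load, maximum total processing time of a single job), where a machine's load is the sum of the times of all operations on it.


Machine loads:
  Machine 1: 7 + 5 + 5 = 17
  Machine 2: 1 + 9 + 5 = 15
Max machine load = 17
Job totals:
  Job 1: 8
  Job 2: 14
  Job 3: 10
Max job total = 14
Lower bound = max(17, 14) = 17

17


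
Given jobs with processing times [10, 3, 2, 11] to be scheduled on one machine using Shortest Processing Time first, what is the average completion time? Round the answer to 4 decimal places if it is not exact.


Sort jobs by processing time (SPT order): [2, 3, 10, 11]
Compute completion times sequentially:
  Job 1: processing = 2, completes at 2
  Job 2: processing = 3, completes at 5
  Job 3: processing = 10, completes at 15
  Job 4: processing = 11, completes at 26
Sum of completion times = 48
Average completion time = 48/4 = 12.0

12.0
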